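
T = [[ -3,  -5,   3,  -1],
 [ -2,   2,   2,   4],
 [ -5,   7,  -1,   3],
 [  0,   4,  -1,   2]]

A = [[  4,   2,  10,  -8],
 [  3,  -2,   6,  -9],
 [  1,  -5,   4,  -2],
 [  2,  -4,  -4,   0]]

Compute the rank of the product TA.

First compute TA:
[[-26,  -7, -44,  63],
 [  8, -34, -16,  -6],
 [  6, -31, -24, -21],
 [ 15, -11,  12, -34]]
Now row reduce the product.
R2 ← R2 + (4/13)·R1: [0, -470/13, -384/13, 174/13]
R3 ← R3 + (3/13)·R1: [0, -424/13, -444/13, -84/13]
R4 ← R4 + (15/26)·R1: [0, -391/26, -174/13, 61/26]
R3 ← R3 − (212/235)·R2: [0, 0, -1764/235, -4356/235]
R4 ← R4 − (391/940)·R2: [0, 0, -258/235, -757/235]
R4 ← R4 − (43/294)·R3: [0, 0, 0, -25/49]
4 nonzero rows, so rank(TA) = 4.

4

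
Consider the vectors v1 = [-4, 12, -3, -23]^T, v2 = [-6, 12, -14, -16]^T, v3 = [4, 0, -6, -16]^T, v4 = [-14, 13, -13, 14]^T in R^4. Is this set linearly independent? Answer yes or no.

Form the matrix with these vectors as rows and row reduce.
R2 ← R2 − (3/2)·R1: [0, -6, -19/2, 37/2]
R3 ← R3 + R1: [0, 12, -9, -39]
R4 ← R4 − (7/2)·R1: [0, -29, -5/2, 189/2]
R3 ← R3 + (2)·R2: [0, 0, -28, -2]
R4 ← R4 − (29/6)·R2: [0, 0, 521/12, 61/12]
R4 ← R4 + (521/336)·R3: [0, 0, 0, 111/56]
4 nonzero rows, so the 4 vectors span a space of dimension 4.
Since 4 = 4, the vectors are linearly independent.

yes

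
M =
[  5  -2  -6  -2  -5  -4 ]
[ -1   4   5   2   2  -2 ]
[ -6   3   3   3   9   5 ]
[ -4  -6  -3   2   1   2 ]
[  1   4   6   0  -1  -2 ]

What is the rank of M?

Row reduce to echelon form.
R2 ← R2 + (1/5)·R1: [0, 18/5, 19/5, 8/5, 1, -14/5]
R3 ← R3 + (6/5)·R1: [0, 3/5, -21/5, 3/5, 3, 1/5]
R4 ← R4 + (4/5)·R1: [0, -38/5, -39/5, 2/5, -3, -6/5]
R5 ← R5 − (1/5)·R1: [0, 22/5, 36/5, 2/5, 0, -6/5]
R3 ← R3 − (1/6)·R2: [0, 0, -29/6, 1/3, 17/6, 2/3]
R4 ← R4 + (19/9)·R2: [0, 0, 2/9, 34/9, -8/9, -64/9]
R5 ← R5 − (11/9)·R2: [0, 0, 23/9, -14/9, -11/9, 20/9]
R4 ← R4 + (4/87)·R3: [0, 0, 0, 110/29, -22/29, -616/87]
R5 ← R5 + (46/87)·R3: [0, 0, 0, -40/29, 8/29, 224/87]
R5 ← R5 + (4/11)·R4: [0, 0, 0, 0, 0, 0]
Echelon form has 4 nonzero rows, so rank(M) = 4.

4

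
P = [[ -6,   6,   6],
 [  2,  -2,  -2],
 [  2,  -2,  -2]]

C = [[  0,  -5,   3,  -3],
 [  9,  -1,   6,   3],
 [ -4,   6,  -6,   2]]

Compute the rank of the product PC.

1

First compute PC:
[[ 30,  60, -18,  48],
 [-10, -20,   6, -16],
 [-10, -20,   6, -16]]
Now row reduce the product.
R2 ← R2 + (1/3)·R1: [0, 0, 0, 0]
R3 ← R3 + (1/3)·R1: [0, 0, 0, 0]
1 nonzero row, so rank(PC) = 1.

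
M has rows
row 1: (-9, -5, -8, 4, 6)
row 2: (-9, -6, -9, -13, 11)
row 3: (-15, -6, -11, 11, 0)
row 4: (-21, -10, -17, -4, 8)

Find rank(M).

4

Row reduce to echelon form.
R2 ← R2 − R1: [0, -1, -1, -17, 5]
R3 ← R3 − (5/3)·R1: [0, 7/3, 7/3, 13/3, -10]
R4 ← R4 − (7/3)·R1: [0, 5/3, 5/3, -40/3, -6]
R3 ← R3 + (7/3)·R2: [0, 0, 0, -106/3, 5/3]
R4 ← R4 + (5/3)·R2: [0, 0, 0, -125/3, 7/3]
R4 ← R4 − (125/106)·R3: [0, 0, 0, 0, 39/106]
Echelon form has 4 nonzero rows, so rank(M) = 4.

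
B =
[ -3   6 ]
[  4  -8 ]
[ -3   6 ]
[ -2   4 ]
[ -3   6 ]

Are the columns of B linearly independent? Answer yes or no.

no

Row reduce B to echelon form.
R2 ← R2 + (4/3)·R1: [0, 0]
R3 ← R3 − R1: [0, 0]
R4 ← R4 − (2/3)·R1: [0, 0]
R5 ← R5 − R1: [0, 0]
1 pivot among 2 columns.
Only 1 < 2 pivot columns, so the columns are linearly dependent.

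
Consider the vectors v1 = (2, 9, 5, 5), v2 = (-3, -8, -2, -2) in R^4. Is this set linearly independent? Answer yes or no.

Form the matrix with these vectors as rows and row reduce.
R2 ← R2 + (3/2)·R1: [0, 11/2, 11/2, 11/2]
2 nonzero rows, so the 2 vectors span a space of dimension 2.
Since 2 = 2, the vectors are linearly independent.

yes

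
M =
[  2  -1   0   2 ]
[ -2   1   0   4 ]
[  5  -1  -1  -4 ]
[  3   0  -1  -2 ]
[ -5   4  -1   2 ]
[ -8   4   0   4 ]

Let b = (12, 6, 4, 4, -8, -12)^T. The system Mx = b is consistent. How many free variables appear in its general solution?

Row reduce the augmented matrix [M | b].
R2 ← R2 + R1: [0, 0, 0, 6, 18]
R3 ← R3 − (5/2)·R1: [0, 3/2, -1, -9, -26]
R4 ← R4 − (3/2)·R1: [0, 3/2, -1, -5, -14]
R5 ← R5 + (5/2)·R1: [0, 3/2, -1, 7, 22]
R6 ← R6 + (4)·R1: [0, 0, 0, 12, 36]
Swap R2 ↔ R3
R4 ← R4 − R2: [0, 0, 0, 4, 12]
R5 ← R5 − R2: [0, 0, 0, 16, 48]
R4 ← R4 − (2/3)·R3: [0, 0, 0, 0, 0]
R5 ← R5 − (8/3)·R3: [0, 0, 0, 0, 0]
R6 ← R6 − (2)·R3: [0, 0, 0, 0, 0]
The echelon form has 3 nonzero rows, and every pivot lies in the first 4 columns, so rank(M) = rank([M|b]) = 3.
The system is consistent.
Free variables = (unknowns) − (rank) = 4 − 3 = 1.

1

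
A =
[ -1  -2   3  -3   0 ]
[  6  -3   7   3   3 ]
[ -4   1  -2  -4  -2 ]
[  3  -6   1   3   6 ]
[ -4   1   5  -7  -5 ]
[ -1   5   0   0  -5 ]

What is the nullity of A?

1

Row reduce to echelon form.
R2 ← R2 + (6)·R1: [0, -15, 25, -15, 3]
R3 ← R3 − (4)·R1: [0, 9, -14, 8, -2]
R4 ← R4 + (3)·R1: [0, -12, 10, -6, 6]
R5 ← R5 − (4)·R1: [0, 9, -7, 5, -5]
R6 ← R6 − R1: [0, 7, -3, 3, -5]
R3 ← R3 + (3/5)·R2: [0, 0, 1, -1, -1/5]
R4 ← R4 − (4/5)·R2: [0, 0, -10, 6, 18/5]
R5 ← R5 + (3/5)·R2: [0, 0, 8, -4, -16/5]
R6 ← R6 + (7/15)·R2: [0, 0, 26/3, -4, -18/5]
R4 ← R4 + (10)·R3: [0, 0, 0, -4, 8/5]
R5 ← R5 − (8)·R3: [0, 0, 0, 4, -8/5]
R6 ← R6 − (26/3)·R3: [0, 0, 0, 14/3, -28/15]
R5 ← R5 + R4: [0, 0, 0, 0, 0]
R6 ← R6 + (7/6)·R4: [0, 0, 0, 0, 0]
4 nonzero rows, so rank(A) = 4.
A has 5 columns; by rank–nullity, nullity = 5 − 4 = 1.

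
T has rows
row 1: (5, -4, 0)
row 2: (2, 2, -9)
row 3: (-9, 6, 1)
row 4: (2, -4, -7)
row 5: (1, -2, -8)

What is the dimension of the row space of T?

Row reduce to echelon form.
R2 ← R2 − (2/5)·R1: [0, 18/5, -9]
R3 ← R3 + (9/5)·R1: [0, -6/5, 1]
R4 ← R4 − (2/5)·R1: [0, -12/5, -7]
R5 ← R5 − (1/5)·R1: [0, -6/5, -8]
R3 ← R3 + (1/3)·R2: [0, 0, -2]
R4 ← R4 + (2/3)·R2: [0, 0, -13]
R5 ← R5 + (1/3)·R2: [0, 0, -11]
R4 ← R4 − (13/2)·R3: [0, 0, 0]
R5 ← R5 − (11/2)·R3: [0, 0, 0]
Echelon form has 3 nonzero rows, so rank(T) = 3.
The row space has dimension equal to the rank: 3.

3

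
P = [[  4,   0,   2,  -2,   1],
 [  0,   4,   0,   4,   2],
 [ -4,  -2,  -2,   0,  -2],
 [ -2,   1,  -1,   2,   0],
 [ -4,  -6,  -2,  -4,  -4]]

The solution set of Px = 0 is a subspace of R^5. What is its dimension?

Row reduce to echelon form.
R3 ← R3 + R1: [0, -2, 0, -2, -1]
R4 ← R4 + (1/2)·R1: [0, 1, 0, 1, 1/2]
R5 ← R5 + R1: [0, -6, 0, -6, -3]
R3 ← R3 + (1/2)·R2: [0, 0, 0, 0, 0]
R4 ← R4 − (1/4)·R2: [0, 0, 0, 0, 0]
R5 ← R5 + (3/2)·R2: [0, 0, 0, 0, 0]
2 nonzero rows, so rank(P) = 2.
P has 5 columns; by rank–nullity, nullity = 5 − 2 = 3.

3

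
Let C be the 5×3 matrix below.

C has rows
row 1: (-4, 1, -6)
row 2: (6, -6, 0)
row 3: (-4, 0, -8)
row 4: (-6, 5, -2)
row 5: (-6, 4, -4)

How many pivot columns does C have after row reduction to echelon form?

2

Row reduce to echelon form.
R2 ← R2 + (3/2)·R1: [0, -9/2, -9]
R3 ← R3 − R1: [0, -1, -2]
R4 ← R4 − (3/2)·R1: [0, 7/2, 7]
R5 ← R5 − (3/2)·R1: [0, 5/2, 5]
R3 ← R3 − (2/9)·R2: [0, 0, 0]
R4 ← R4 + (7/9)·R2: [0, 0, 0]
R5 ← R5 + (5/9)·R2: [0, 0, 0]
Echelon form has 2 nonzero rows, so rank(C) = 2.
Each nonzero row contributes one pivot column: 2 pivot columns.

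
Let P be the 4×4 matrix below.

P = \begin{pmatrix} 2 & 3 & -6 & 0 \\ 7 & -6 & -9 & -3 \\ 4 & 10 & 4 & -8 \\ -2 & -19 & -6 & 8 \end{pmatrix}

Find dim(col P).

3

Row reduce to echelon form.
R2 ← R2 − (7/2)·R1: [0, -33/2, 12, -3]
R3 ← R3 − (2)·R1: [0, 4, 16, -8]
R4 ← R4 + R1: [0, -16, -12, 8]
R3 ← R3 + (8/33)·R2: [0, 0, 208/11, -96/11]
R4 ← R4 − (32/33)·R2: [0, 0, -260/11, 120/11]
R4 ← R4 + (5/4)·R3: [0, 0, 0, 0]
Echelon form has 3 nonzero rows, so rank(P) = 3.
The column space has dimension equal to the rank: 3.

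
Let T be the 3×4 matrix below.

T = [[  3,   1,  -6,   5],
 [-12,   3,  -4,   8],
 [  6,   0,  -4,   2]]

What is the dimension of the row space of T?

Row reduce to echelon form.
R2 ← R2 + (4)·R1: [0, 7, -28, 28]
R3 ← R3 − (2)·R1: [0, -2, 8, -8]
R3 ← R3 + (2/7)·R2: [0, 0, 0, 0]
Echelon form has 2 nonzero rows, so rank(T) = 2.
The row space has dimension equal to the rank: 2.

2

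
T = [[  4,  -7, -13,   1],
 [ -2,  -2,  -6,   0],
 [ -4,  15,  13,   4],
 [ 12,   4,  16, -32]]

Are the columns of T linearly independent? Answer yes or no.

yes

Row reduce T to echelon form.
R2 ← R2 + (1/2)·R1: [0, -11/2, -25/2, 1/2]
R3 ← R3 + R1: [0, 8, 0, 5]
R4 ← R4 − (3)·R1: [0, 25, 55, -35]
R3 ← R3 + (16/11)·R2: [0, 0, -200/11, 63/11]
R4 ← R4 + (50/11)·R2: [0, 0, -20/11, -360/11]
R4 ← R4 − (1/10)·R3: [0, 0, 0, -333/10]
4 pivots among 4 columns.
Every column is a pivot column, so the columns are linearly independent.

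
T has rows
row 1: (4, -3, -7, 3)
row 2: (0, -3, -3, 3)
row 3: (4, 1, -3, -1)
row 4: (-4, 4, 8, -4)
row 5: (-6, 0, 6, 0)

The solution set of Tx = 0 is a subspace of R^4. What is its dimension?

Row reduce to echelon form.
R3 ← R3 − R1: [0, 4, 4, -4]
R4 ← R4 + R1: [0, 1, 1, -1]
R5 ← R5 + (3/2)·R1: [0, -9/2, -9/2, 9/2]
R3 ← R3 + (4/3)·R2: [0, 0, 0, 0]
R4 ← R4 + (1/3)·R2: [0, 0, 0, 0]
R5 ← R5 − (3/2)·R2: [0, 0, 0, 0]
2 nonzero rows, so rank(T) = 2.
T has 4 columns; by rank–nullity, nullity = 4 − 2 = 2.

2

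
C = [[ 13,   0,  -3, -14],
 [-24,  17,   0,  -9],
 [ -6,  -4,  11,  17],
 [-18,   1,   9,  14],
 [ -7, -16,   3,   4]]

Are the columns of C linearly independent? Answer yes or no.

yes

Row reduce C to echelon form.
R2 ← R2 + (24/13)·R1: [0, 17, -72/13, -453/13]
R3 ← R3 + (6/13)·R1: [0, -4, 125/13, 137/13]
R4 ← R4 + (18/13)·R1: [0, 1, 63/13, -70/13]
R5 ← R5 + (7/13)·R1: [0, -16, 18/13, -46/13]
R3 ← R3 + (4/17)·R2: [0, 0, 1837/221, 517/221]
R4 ← R4 − (1/17)·R2: [0, 0, 1143/221, -737/221]
R5 ← R5 + (16/17)·R2: [0, 0, -846/221, -8030/221]
R4 ← R4 − (1143/1837)·R3: [0, 0, 0, -800/167]
R5 ← R5 + (846/1837)·R3: [0, 0, 0, -5888/167]
R5 ← R5 − (184/25)·R4: [0, 0, 0, 0]
4 pivots among 4 columns.
Every column is a pivot column, so the columns are linearly independent.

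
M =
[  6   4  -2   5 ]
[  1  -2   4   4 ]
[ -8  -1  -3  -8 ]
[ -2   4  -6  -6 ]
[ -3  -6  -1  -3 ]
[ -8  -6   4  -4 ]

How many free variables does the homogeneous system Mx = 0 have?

Row reduce to echelon form.
R2 ← R2 − (1/6)·R1: [0, -8/3, 13/3, 19/6]
R3 ← R3 + (4/3)·R1: [0, 13/3, -17/3, -4/3]
R4 ← R4 + (1/3)·R1: [0, 16/3, -20/3, -13/3]
R5 ← R5 + (1/2)·R1: [0, -4, -2, -1/2]
R6 ← R6 + (4/3)·R1: [0, -2/3, 4/3, 8/3]
R3 ← R3 + (13/8)·R2: [0, 0, 11/8, 61/16]
R4 ← R4 + (2)·R2: [0, 0, 2, 2]
R5 ← R5 − (3/2)·R2: [0, 0, -17/2, -21/4]
R6 ← R6 − (1/4)·R2: [0, 0, 1/4, 15/8]
R4 ← R4 − (16/11)·R3: [0, 0, 0, -39/11]
R5 ← R5 + (68/11)·R3: [0, 0, 0, 403/22]
R6 ← R6 − (2/11)·R3: [0, 0, 0, 13/11]
R5 ← R5 + (31/6)·R4: [0, 0, 0, 0]
R6 ← R6 + (1/3)·R4: [0, 0, 0, 0]
4 nonzero rows, so rank(M) = 4.
M has 4 columns; by rank–nullity, nullity = 4 − 4 = 0.

0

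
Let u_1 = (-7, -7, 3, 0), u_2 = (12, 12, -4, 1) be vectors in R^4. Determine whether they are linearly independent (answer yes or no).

yes

Form the matrix with these vectors as rows and row reduce.
R2 ← R2 + (12/7)·R1: [0, 0, 8/7, 1]
2 nonzero rows, so the 2 vectors span a space of dimension 2.
Since 2 = 2, the vectors are linearly independent.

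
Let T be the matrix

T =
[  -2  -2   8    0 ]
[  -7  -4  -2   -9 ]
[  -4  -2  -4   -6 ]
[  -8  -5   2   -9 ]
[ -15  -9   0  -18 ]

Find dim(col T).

2

Row reduce to echelon form.
R2 ← R2 − (7/2)·R1: [0, 3, -30, -9]
R3 ← R3 − (2)·R1: [0, 2, -20, -6]
R4 ← R4 − (4)·R1: [0, 3, -30, -9]
R5 ← R5 − (15/2)·R1: [0, 6, -60, -18]
R3 ← R3 − (2/3)·R2: [0, 0, 0, 0]
R4 ← R4 − R2: [0, 0, 0, 0]
R5 ← R5 − (2)·R2: [0, 0, 0, 0]
Echelon form has 2 nonzero rows, so rank(T) = 2.
The column space has dimension equal to the rank: 2.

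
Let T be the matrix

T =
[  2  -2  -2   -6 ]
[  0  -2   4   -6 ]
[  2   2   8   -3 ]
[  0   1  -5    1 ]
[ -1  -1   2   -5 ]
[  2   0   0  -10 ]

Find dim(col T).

Row reduce to echelon form.
R3 ← R3 − R1: [0, 4, 10, 3]
R5 ← R5 + (1/2)·R1: [0, -2, 1, -8]
R6 ← R6 − R1: [0, 2, 2, -4]
R3 ← R3 + (2)·R2: [0, 0, 18, -9]
R4 ← R4 + (1/2)·R2: [0, 0, -3, -2]
R5 ← R5 − R2: [0, 0, -3, -2]
R6 ← R6 + R2: [0, 0, 6, -10]
R4 ← R4 + (1/6)·R3: [0, 0, 0, -7/2]
R5 ← R5 + (1/6)·R3: [0, 0, 0, -7/2]
R6 ← R6 − (1/3)·R3: [0, 0, 0, -7]
R5 ← R5 − R4: [0, 0, 0, 0]
R6 ← R6 − (2)·R4: [0, 0, 0, 0]
Echelon form has 4 nonzero rows, so rank(T) = 4.
The column space has dimension equal to the rank: 4.

4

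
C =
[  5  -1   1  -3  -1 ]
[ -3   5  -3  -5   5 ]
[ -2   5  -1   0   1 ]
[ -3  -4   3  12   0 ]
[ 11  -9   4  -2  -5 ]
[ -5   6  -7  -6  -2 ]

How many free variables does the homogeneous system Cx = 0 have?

Row reduce to echelon form.
R2 ← R2 + (3/5)·R1: [0, 22/5, -12/5, -34/5, 22/5]
R3 ← R3 + (2/5)·R1: [0, 23/5, -3/5, -6/5, 3/5]
R4 ← R4 + (3/5)·R1: [0, -23/5, 18/5, 51/5, -3/5]
R5 ← R5 − (11/5)·R1: [0, -34/5, 9/5, 23/5, -14/5]
R6 ← R6 + R1: [0, 5, -6, -9, -3]
R3 ← R3 − (23/22)·R2: [0, 0, 21/11, 65/11, -4]
R4 ← R4 + (23/22)·R2: [0, 0, 12/11, 34/11, 4]
R5 ← R5 + (17/11)·R2: [0, 0, -21/11, -65/11, 4]
R6 ← R6 − (25/22)·R2: [0, 0, -36/11, -14/11, -8]
R4 ← R4 − (4/7)·R3: [0, 0, 0, -2/7, 44/7]
R5 ← R5 + R3: [0, 0, 0, 0, 0]
R6 ← R6 + (12/7)·R3: [0, 0, 0, 62/7, -104/7]
R6 ← R6 + (31)·R4: [0, 0, 0, 0, 180]
Swap R5 ↔ R6
5 nonzero rows, so rank(C) = 5.
C has 5 columns; by rank–nullity, nullity = 5 − 5 = 0.

0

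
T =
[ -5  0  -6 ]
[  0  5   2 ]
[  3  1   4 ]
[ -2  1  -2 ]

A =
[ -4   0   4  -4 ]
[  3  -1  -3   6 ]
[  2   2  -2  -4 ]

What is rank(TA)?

First compute TA:
[[  8, -12,  -8,  44],
 [ 19,  -1, -19,  22],
 [ -1,   7,   1, -22],
 [  7,  -5,  -7,  22]]
Now row reduce the product.
R2 ← R2 − (19/8)·R1: [0, 55/2, 0, -165/2]
R3 ← R3 + (1/8)·R1: [0, 11/2, 0, -33/2]
R4 ← R4 − (7/8)·R1: [0, 11/2, 0, -33/2]
R3 ← R3 − (1/5)·R2: [0, 0, 0, 0]
R4 ← R4 − (1/5)·R2: [0, 0, 0, 0]
2 nonzero rows, so rank(TA) = 2.

2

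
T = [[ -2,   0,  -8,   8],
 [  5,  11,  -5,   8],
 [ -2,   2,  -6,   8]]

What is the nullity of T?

Row reduce to echelon form.
R2 ← R2 + (5/2)·R1: [0, 11, -25, 28]
R3 ← R3 − R1: [0, 2, 2, 0]
R3 ← R3 − (2/11)·R2: [0, 0, 72/11, -56/11]
3 nonzero rows, so rank(T) = 3.
T has 4 columns; by rank–nullity, nullity = 4 − 3 = 1.

1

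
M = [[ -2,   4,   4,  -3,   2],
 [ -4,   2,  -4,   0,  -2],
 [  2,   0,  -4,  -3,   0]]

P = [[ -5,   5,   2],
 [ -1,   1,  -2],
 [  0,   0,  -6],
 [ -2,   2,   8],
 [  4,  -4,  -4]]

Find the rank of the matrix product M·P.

First compute MP:
[[ 20, -20, -68],
 [ 10, -10,  20],
 [ -4,   4,   4]]
Now row reduce the product.
R2 ← R2 − (1/2)·R1: [0, 0, 54]
R3 ← R3 + (1/5)·R1: [0, 0, -48/5]
R3 ← R3 + (8/45)·R2: [0, 0, 0]
2 nonzero rows, so rank(MP) = 2.

2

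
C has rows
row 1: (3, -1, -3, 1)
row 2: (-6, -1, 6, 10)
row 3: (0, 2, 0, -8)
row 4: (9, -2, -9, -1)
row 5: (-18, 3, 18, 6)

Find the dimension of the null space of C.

2

Row reduce to echelon form.
R2 ← R2 + (2)·R1: [0, -3, 0, 12]
R4 ← R4 − (3)·R1: [0, 1, 0, -4]
R5 ← R5 + (6)·R1: [0, -3, 0, 12]
R3 ← R3 + (2/3)·R2: [0, 0, 0, 0]
R4 ← R4 + (1/3)·R2: [0, 0, 0, 0]
R5 ← R5 − R2: [0, 0, 0, 0]
2 nonzero rows, so rank(C) = 2.
C has 4 columns; by rank–nullity, nullity = 4 − 2 = 2.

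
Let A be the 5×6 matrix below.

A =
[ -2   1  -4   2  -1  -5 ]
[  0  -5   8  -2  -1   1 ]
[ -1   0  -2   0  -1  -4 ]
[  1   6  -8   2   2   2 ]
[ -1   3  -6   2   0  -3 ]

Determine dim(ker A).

Row reduce to echelon form.
R3 ← R3 − (1/2)·R1: [0, -1/2, 0, -1, -1/2, -3/2]
R4 ← R4 + (1/2)·R1: [0, 13/2, -10, 3, 3/2, -1/2]
R5 ← R5 − (1/2)·R1: [0, 5/2, -4, 1, 1/2, -1/2]
R3 ← R3 − (1/10)·R2: [0, 0, -4/5, -4/5, -2/5, -8/5]
R4 ← R4 + (13/10)·R2: [0, 0, 2/5, 2/5, 1/5, 4/5]
R5 ← R5 + (1/2)·R2: [0, 0, 0, 0, 0, 0]
R4 ← R4 + (1/2)·R3: [0, 0, 0, 0, 0, 0]
3 nonzero rows, so rank(A) = 3.
A has 6 columns; by rank–nullity, nullity = 6 − 3 = 3.

3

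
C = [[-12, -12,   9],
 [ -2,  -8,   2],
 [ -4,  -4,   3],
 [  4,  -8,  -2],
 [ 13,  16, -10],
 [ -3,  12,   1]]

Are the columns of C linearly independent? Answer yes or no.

no

Row reduce C to echelon form.
R2 ← R2 − (1/6)·R1: [0, -6, 1/2]
R3 ← R3 − (1/3)·R1: [0, 0, 0]
R4 ← R4 + (1/3)·R1: [0, -12, 1]
R5 ← R5 + (13/12)·R1: [0, 3, -1/4]
R6 ← R6 − (1/4)·R1: [0, 15, -5/4]
R4 ← R4 − (2)·R2: [0, 0, 0]
R5 ← R5 + (1/2)·R2: [0, 0, 0]
R6 ← R6 + (5/2)·R2: [0, 0, 0]
2 pivots among 3 columns.
Only 2 < 3 pivot columns, so the columns are linearly dependent.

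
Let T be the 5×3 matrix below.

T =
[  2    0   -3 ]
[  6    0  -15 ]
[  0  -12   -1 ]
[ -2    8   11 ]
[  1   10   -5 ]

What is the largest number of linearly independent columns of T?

Row reduce to echelon form.
R2 ← R2 − (3)·R1: [0, 0, -6]
R4 ← R4 + R1: [0, 8, 8]
R5 ← R5 − (1/2)·R1: [0, 10, -7/2]
Swap R2 ↔ R3
R4 ← R4 + (2/3)·R2: [0, 0, 22/3]
R5 ← R5 + (5/6)·R2: [0, 0, -13/3]
R4 ← R4 + (11/9)·R3: [0, 0, 0]
R5 ← R5 − (13/18)·R3: [0, 0, 0]
Echelon form has 3 nonzero rows, so rank(T) = 3.
The rank gives the maximum number of linearly independent columns: 3.

3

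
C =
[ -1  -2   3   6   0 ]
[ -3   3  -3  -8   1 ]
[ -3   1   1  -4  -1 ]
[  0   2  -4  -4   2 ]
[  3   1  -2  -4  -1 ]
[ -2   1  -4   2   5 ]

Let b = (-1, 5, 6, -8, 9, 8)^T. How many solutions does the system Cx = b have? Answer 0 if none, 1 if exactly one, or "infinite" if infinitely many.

Row reduce the augmented matrix [C | b].
R2 ← R2 − (3)·R1: [0, 9, -12, -26, 1, 8]
R3 ← R3 − (3)·R1: [0, 7, -8, -22, -1, 9]
R5 ← R5 + (3)·R1: [0, -5, 7, 14, -1, 6]
R6 ← R6 − (2)·R1: [0, 5, -10, -10, 5, 10]
R3 ← R3 − (7/9)·R2: [0, 0, 4/3, -16/9, -16/9, 25/9]
R4 ← R4 − (2/9)·R2: [0, 0, -4/3, 16/9, 16/9, -88/9]
R5 ← R5 + (5/9)·R2: [0, 0, 1/3, -4/9, -4/9, 94/9]
R6 ← R6 − (5/9)·R2: [0, 0, -10/3, 40/9, 40/9, 50/9]
R4 ← R4 + R3: [0, 0, 0, 0, 0, -7]
R5 ← R5 − (1/4)·R3: [0, 0, 0, 0, 0, 39/4]
R6 ← R6 + (5/2)·R3: [0, 0, 0, 0, 0, 25/2]
R5 ← R5 + (39/28)·R4: [0, 0, 0, 0, 0, 0]
R6 ← R6 + (25/14)·R4: [0, 0, 0, 0, 0, 0]
The echelon form has 4 nonzero rows; the last pivot sits in the augmented column, so rank(C) = 3 but rank([C|b]) = 4.
Since the ranks differ, the system is inconsistent.
It has no solutions.

0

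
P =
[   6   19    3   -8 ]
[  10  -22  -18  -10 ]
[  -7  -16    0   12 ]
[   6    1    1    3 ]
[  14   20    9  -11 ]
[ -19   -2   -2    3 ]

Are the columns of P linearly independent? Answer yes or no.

yes

Row reduce P to echelon form.
R2 ← R2 − (5/3)·R1: [0, -161/3, -23, 10/3]
R3 ← R3 + (7/6)·R1: [0, 37/6, 7/2, 8/3]
R4 ← R4 − R1: [0, -18, -2, 11]
R5 ← R5 − (7/3)·R1: [0, -73/3, 2, 23/3]
R6 ← R6 + (19/6)·R1: [0, 349/6, 15/2, -67/3]
R3 ← R3 + (37/322)·R2: [0, 0, 6/7, 491/161]
R4 ← R4 − (54/161)·R2: [0, 0, 40/7, 1591/161]
R5 ← R5 − (73/161)·R2: [0, 0, 87/7, 991/161]
R6 ← R6 + (349/322)·R2: [0, 0, -122/7, -3014/161]
R4 ← R4 − (20/3)·R3: [0, 0, 0, -721/69]
R5 ← R5 − (29/2)·R3: [0, 0, 0, -1751/46]
R6 ← R6 + (61/3)·R3: [0, 0, 0, 2987/69]
R5 ← R5 − (51/14)·R4: [0, 0, 0, 0]
R6 ← R6 + (29/7)·R4: [0, 0, 0, 0]
4 pivots among 4 columns.
Every column is a pivot column, so the columns are linearly independent.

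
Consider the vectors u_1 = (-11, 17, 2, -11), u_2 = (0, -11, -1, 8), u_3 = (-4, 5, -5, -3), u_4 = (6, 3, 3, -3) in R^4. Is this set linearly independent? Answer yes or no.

Form the matrix with these vectors as rows and row reduce.
R3 ← R3 − (4/11)·R1: [0, -13/11, -63/11, 1]
R4 ← R4 + (6/11)·R1: [0, 135/11, 45/11, -9]
R3 ← R3 − (13/121)·R2: [0, 0, -680/121, 17/121]
R4 ← R4 + (135/121)·R2: [0, 0, 360/121, -9/121]
R4 ← R4 + (9/17)·R3: [0, 0, 0, 0]
3 nonzero rows, so the 4 vectors span a space of dimension 3.
Since 3 < 4, the vectors are linearly dependent.

no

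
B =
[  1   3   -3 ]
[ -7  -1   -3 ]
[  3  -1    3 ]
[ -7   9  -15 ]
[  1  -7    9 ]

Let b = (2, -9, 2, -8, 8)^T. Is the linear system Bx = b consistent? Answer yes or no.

Row reduce the augmented matrix [B | b].
R2 ← R2 + (7)·R1: [0, 20, -24, 5]
R3 ← R3 − (3)·R1: [0, -10, 12, -4]
R4 ← R4 + (7)·R1: [0, 30, -36, 6]
R5 ← R5 − R1: [0, -10, 12, 6]
R3 ← R3 + (1/2)·R2: [0, 0, 0, -3/2]
R4 ← R4 − (3/2)·R2: [0, 0, 0, -3/2]
R5 ← R5 + (1/2)·R2: [0, 0, 0, 17/2]
R4 ← R4 − R3: [0, 0, 0, 0]
R5 ← R5 + (17/3)·R3: [0, 0, 0, 0]
The echelon form has 3 nonzero rows; the last pivot sits in the augmented column, so rank(B) = 2 but rank([B|b]) = 3.
Since the ranks differ, the system is inconsistent.

no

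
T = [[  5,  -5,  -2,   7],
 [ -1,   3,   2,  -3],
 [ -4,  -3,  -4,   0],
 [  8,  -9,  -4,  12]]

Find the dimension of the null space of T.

Row reduce to echelon form.
R2 ← R2 + (1/5)·R1: [0, 2, 8/5, -8/5]
R3 ← R3 + (4/5)·R1: [0, -7, -28/5, 28/5]
R4 ← R4 − (8/5)·R1: [0, -1, -4/5, 4/5]
R3 ← R3 + (7/2)·R2: [0, 0, 0, 0]
R4 ← R4 + (1/2)·R2: [0, 0, 0, 0]
2 nonzero rows, so rank(T) = 2.
T has 4 columns; by rank–nullity, nullity = 4 − 2 = 2.

2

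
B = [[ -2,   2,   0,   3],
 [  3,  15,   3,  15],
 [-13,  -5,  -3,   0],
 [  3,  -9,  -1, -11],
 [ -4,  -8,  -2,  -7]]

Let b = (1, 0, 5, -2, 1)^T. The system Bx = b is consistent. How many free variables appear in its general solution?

2

Row reduce the augmented matrix [B | b].
R2 ← R2 + (3/2)·R1: [0, 18, 3, 39/2, 3/2]
R3 ← R3 − (13/2)·R1: [0, -18, -3, -39/2, -3/2]
R4 ← R4 + (3/2)·R1: [0, -6, -1, -13/2, -1/2]
R5 ← R5 − (2)·R1: [0, -12, -2, -13, -1]
R3 ← R3 + R2: [0, 0, 0, 0, 0]
R4 ← R4 + (1/3)·R2: [0, 0, 0, 0, 0]
R5 ← R5 + (2/3)·R2: [0, 0, 0, 0, 0]
The echelon form has 2 nonzero rows, and every pivot lies in the first 4 columns, so rank(B) = rank([B|b]) = 2.
The system is consistent.
Free variables = (unknowns) − (rank) = 4 − 2 = 2.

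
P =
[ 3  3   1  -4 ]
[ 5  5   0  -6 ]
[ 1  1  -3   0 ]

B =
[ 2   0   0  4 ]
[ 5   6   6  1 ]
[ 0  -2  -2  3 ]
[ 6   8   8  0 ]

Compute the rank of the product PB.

2

First compute PB:
[[ -3, -16, -16,  18],
 [ -1, -18, -18,  25],
 [  7,  12,  12,  -4]]
Now row reduce the product.
R2 ← R2 − (1/3)·R1: [0, -38/3, -38/3, 19]
R3 ← R3 + (7/3)·R1: [0, -76/3, -76/3, 38]
R3 ← R3 − (2)·R2: [0, 0, 0, 0]
2 nonzero rows, so rank(PB) = 2.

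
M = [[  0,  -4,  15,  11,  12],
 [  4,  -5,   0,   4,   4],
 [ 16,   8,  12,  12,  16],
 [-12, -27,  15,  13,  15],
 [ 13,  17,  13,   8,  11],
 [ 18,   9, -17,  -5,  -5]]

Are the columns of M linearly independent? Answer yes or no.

Row reduce M to echelon form.
Swap R1 ↔ R2
R3 ← R3 − (4)·R1: [0, 28, 12, -4, 0]
R4 ← R4 + (3)·R1: [0, -42, 15, 25, 27]
R5 ← R5 − (13/4)·R1: [0, 133/4, 13, -5, -2]
R6 ← R6 − (9/2)·R1: [0, 63/2, -17, -23, -23]
R3 ← R3 + (7)·R2: [0, 0, 117, 73, 84]
R4 ← R4 − (21/2)·R2: [0, 0, -285/2, -181/2, -99]
R5 ← R5 + (133/16)·R2: [0, 0, 2203/16, 1383/16, 391/4]
R6 ← R6 + (63/8)·R2: [0, 0, 809/8, 509/8, 143/2]
R4 ← R4 + (95/78)·R3: [0, 0, 0, -62/39, 43/13]
R5 ← R5 − (2203/1872)·R3: [0, 0, 0, 62/117, -43/39]
R6 ← R6 − (809/936)·R3: [0, 0, 0, 62/117, -43/39]
R5 ← R5 + (1/3)·R4: [0, 0, 0, 0, 0]
R6 ← R6 + (1/3)·R4: [0, 0, 0, 0, 0]
4 pivots among 5 columns.
Only 4 < 5 pivot columns, so the columns are linearly dependent.

no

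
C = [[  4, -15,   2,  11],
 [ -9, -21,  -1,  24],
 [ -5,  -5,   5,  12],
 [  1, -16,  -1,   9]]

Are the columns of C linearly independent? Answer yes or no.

Row reduce C to echelon form.
R2 ← R2 + (9/4)·R1: [0, -219/4, 7/2, 195/4]
R3 ← R3 + (5/4)·R1: [0, -95/4, 15/2, 103/4]
R4 ← R4 − (1/4)·R1: [0, -49/4, -3/2, 25/4]
R3 ← R3 − (95/219)·R2: [0, 0, 1310/219, 336/73]
R4 ← R4 − (49/219)·R2: [0, 0, -500/219, -340/73]
R4 ← R4 + (50/131)·R3: [0, 0, 0, -380/131]
4 pivots among 4 columns.
Every column is a pivot column, so the columns are linearly independent.

yes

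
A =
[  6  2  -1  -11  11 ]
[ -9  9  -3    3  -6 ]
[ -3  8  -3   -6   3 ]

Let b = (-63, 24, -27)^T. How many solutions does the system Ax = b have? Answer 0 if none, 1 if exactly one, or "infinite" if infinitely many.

Row reduce the augmented matrix [A | b].
R2 ← R2 + (3/2)·R1: [0, 12, -9/2, -27/2, 21/2, -141/2]
R3 ← R3 + (1/2)·R1: [0, 9, -7/2, -23/2, 17/2, -117/2]
R3 ← R3 − (3/4)·R2: [0, 0, -1/8, -11/8, 5/8, -45/8]
The echelon form has 3 nonzero rows, and every pivot lies in the first 5 columns, so rank(A) = rank([A|b]) = 3.
The system is consistent.
rank = 3 < 5 unknowns, so there are infinitely many solutions.

infinite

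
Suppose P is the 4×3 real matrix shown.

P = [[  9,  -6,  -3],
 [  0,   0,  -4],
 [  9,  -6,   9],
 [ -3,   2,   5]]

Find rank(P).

Row reduce to echelon form.
R3 ← R3 − R1: [0, 0, 12]
R4 ← R4 + (1/3)·R1: [0, 0, 4]
R3 ← R3 + (3)·R2: [0, 0, 0]
R4 ← R4 + R2: [0, 0, 0]
Echelon form has 2 nonzero rows, so rank(P) = 2.

2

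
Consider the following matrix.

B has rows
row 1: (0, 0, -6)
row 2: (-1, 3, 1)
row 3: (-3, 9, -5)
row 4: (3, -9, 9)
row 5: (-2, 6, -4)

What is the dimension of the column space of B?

Row reduce to echelon form.
Swap R1 ↔ R2
R3 ← R3 − (3)·R1: [0, 0, -8]
R4 ← R4 + (3)·R1: [0, 0, 12]
R5 ← R5 − (2)·R1: [0, 0, -6]
R3 ← R3 − (4/3)·R2: [0, 0, 0]
R4 ← R4 + (2)·R2: [0, 0, 0]
R5 ← R5 − R2: [0, 0, 0]
Echelon form has 2 nonzero rows, so rank(B) = 2.
The column space has dimension equal to the rank: 2.

2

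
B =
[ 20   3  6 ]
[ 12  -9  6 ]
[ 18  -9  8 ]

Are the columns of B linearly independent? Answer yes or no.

Row reduce B to echelon form.
R2 ← R2 − (3/5)·R1: [0, -54/5, 12/5]
R3 ← R3 − (9/10)·R1: [0, -117/10, 13/5]
R3 ← R3 − (13/12)·R2: [0, 0, 0]
2 pivots among 3 columns.
Only 2 < 3 pivot columns, so the columns are linearly dependent.

no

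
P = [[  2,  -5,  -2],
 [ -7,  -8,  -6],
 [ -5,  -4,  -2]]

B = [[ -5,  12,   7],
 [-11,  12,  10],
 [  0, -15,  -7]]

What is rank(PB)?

First compute PB:
[[ 45,  -6, -22],
 [123, -90, -87],
 [ 69, -78, -61]]
Now row reduce the product.
R2 ← R2 − (41/15)·R1: [0, -368/5, -403/15]
R3 ← R3 − (23/15)·R1: [0, -344/5, -409/15]
R3 ← R3 − (43/46)·R2: [0, 0, -99/46]
3 nonzero rows, so rank(PB) = 3.

3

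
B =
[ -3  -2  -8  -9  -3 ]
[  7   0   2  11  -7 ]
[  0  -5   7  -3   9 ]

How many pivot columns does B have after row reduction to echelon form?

3

Row reduce to echelon form.
R2 ← R2 + (7/3)·R1: [0, -14/3, -50/3, -10, -14]
R3 ← R3 − (15/14)·R2: [0, 0, 174/7, 54/7, 24]
Echelon form has 3 nonzero rows, so rank(B) = 3.
Each nonzero row contributes one pivot column: 3 pivot columns.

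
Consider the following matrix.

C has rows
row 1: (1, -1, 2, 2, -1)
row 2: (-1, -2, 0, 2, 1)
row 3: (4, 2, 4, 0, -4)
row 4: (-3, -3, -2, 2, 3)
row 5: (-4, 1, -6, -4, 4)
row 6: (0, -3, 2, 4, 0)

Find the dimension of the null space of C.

Row reduce to echelon form.
R2 ← R2 + R1: [0, -3, 2, 4, 0]
R3 ← R3 − (4)·R1: [0, 6, -4, -8, 0]
R4 ← R4 + (3)·R1: [0, -6, 4, 8, 0]
R5 ← R5 + (4)·R1: [0, -3, 2, 4, 0]
R3 ← R3 + (2)·R2: [0, 0, 0, 0, 0]
R4 ← R4 − (2)·R2: [0, 0, 0, 0, 0]
R5 ← R5 − R2: [0, 0, 0, 0, 0]
R6 ← R6 − R2: [0, 0, 0, 0, 0]
2 nonzero rows, so rank(C) = 2.
C has 5 columns; by rank–nullity, nullity = 5 − 2 = 3.

3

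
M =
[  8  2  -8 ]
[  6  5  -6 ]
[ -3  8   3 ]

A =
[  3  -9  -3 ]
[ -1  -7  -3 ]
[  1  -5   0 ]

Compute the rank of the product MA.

First compute MA:
[[ 14, -46, -30],
 [  7, -59, -33],
 [-14, -44, -15]]
Now row reduce the product.
R2 ← R2 − (1/2)·R1: [0, -36, -18]
R3 ← R3 + R1: [0, -90, -45]
R3 ← R3 − (5/2)·R2: [0, 0, 0]
2 nonzero rows, so rank(MA) = 2.

2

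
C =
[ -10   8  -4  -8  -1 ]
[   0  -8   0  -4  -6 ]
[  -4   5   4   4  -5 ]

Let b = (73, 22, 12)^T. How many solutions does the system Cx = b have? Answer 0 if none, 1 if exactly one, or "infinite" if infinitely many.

infinite

Row reduce the augmented matrix [C | b].
R3 ← R3 − (2/5)·R1: [0, 9/5, 28/5, 36/5, -23/5, -86/5]
R3 ← R3 + (9/40)·R2: [0, 0, 28/5, 63/10, -119/20, -49/4]
The echelon form has 3 nonzero rows, and every pivot lies in the first 5 columns, so rank(C) = rank([C|b]) = 3.
The system is consistent.
rank = 3 < 5 unknowns, so there are infinitely many solutions.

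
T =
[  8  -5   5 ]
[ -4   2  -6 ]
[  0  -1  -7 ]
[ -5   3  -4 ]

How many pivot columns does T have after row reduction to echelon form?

2

Row reduce to echelon form.
R2 ← R2 + (1/2)·R1: [0, -1/2, -7/2]
R4 ← R4 + (5/8)·R1: [0, -1/8, -7/8]
R3 ← R3 − (2)·R2: [0, 0, 0]
R4 ← R4 − (1/4)·R2: [0, 0, 0]
Echelon form has 2 nonzero rows, so rank(T) = 2.
Each nonzero row contributes one pivot column: 2 pivot columns.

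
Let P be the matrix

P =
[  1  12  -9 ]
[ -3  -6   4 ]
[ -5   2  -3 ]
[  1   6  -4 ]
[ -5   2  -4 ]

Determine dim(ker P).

Row reduce to echelon form.
R2 ← R2 + (3)·R1: [0, 30, -23]
R3 ← R3 + (5)·R1: [0, 62, -48]
R4 ← R4 − R1: [0, -6, 5]
R5 ← R5 + (5)·R1: [0, 62, -49]
R3 ← R3 − (31/15)·R2: [0, 0, -7/15]
R4 ← R4 + (1/5)·R2: [0, 0, 2/5]
R5 ← R5 − (31/15)·R2: [0, 0, -22/15]
R4 ← R4 + (6/7)·R3: [0, 0, 0]
R5 ← R5 − (22/7)·R3: [0, 0, 0]
3 nonzero rows, so rank(P) = 3.
P has 3 columns; by rank–nullity, nullity = 3 − 3 = 0.

0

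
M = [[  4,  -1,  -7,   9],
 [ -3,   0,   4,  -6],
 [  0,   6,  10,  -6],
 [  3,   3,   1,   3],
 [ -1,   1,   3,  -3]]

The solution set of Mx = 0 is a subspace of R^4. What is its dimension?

Row reduce to echelon form.
R2 ← R2 + (3/4)·R1: [0, -3/4, -5/4, 3/4]
R4 ← R4 − (3/4)·R1: [0, 15/4, 25/4, -15/4]
R5 ← R5 + (1/4)·R1: [0, 3/4, 5/4, -3/4]
R3 ← R3 + (8)·R2: [0, 0, 0, 0]
R4 ← R4 + (5)·R2: [0, 0, 0, 0]
R5 ← R5 + R2: [0, 0, 0, 0]
2 nonzero rows, so rank(M) = 2.
M has 4 columns; by rank–nullity, nullity = 4 − 2 = 2.

2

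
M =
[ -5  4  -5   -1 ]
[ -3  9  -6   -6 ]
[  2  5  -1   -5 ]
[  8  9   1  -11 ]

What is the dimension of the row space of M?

2

Row reduce to echelon form.
R2 ← R2 − (3/5)·R1: [0, 33/5, -3, -27/5]
R3 ← R3 + (2/5)·R1: [0, 33/5, -3, -27/5]
R4 ← R4 + (8/5)·R1: [0, 77/5, -7, -63/5]
R3 ← R3 − R2: [0, 0, 0, 0]
R4 ← R4 − (7/3)·R2: [0, 0, 0, 0]
Echelon form has 2 nonzero rows, so rank(M) = 2.
The row space has dimension equal to the rank: 2.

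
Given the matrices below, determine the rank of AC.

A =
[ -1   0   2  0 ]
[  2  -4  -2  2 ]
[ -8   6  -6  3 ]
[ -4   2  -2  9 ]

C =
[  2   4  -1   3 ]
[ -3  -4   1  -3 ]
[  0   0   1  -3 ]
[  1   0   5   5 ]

4

First compute AC:
[[ -2,  -4,   3,  -9],
 [ 18,  24,   2,  34],
 [-31, -56,  23,  -9],
 [ -5, -24,  49,  33]]
Now row reduce the product.
R2 ← R2 + (9)·R1: [0, -12, 29, -47]
R3 ← R3 − (31/2)·R1: [0, 6, -47/2, 261/2]
R4 ← R4 − (5/2)·R1: [0, -14, 83/2, 111/2]
R3 ← R3 + (1/2)·R2: [0, 0, -9, 107]
R4 ← R4 − (7/6)·R2: [0, 0, 23/3, 331/3]
R4 ← R4 + (23/27)·R3: [0, 0, 0, 5440/27]
4 nonzero rows, so rank(AC) = 4.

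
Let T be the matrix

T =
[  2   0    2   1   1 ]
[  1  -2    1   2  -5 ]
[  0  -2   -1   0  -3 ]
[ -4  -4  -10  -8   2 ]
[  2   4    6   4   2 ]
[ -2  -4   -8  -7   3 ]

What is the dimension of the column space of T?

3

Row reduce to echelon form.
R2 ← R2 − (1/2)·R1: [0, -2, 0, 3/2, -11/2]
R4 ← R4 + (2)·R1: [0, -4, -6, -6, 4]
R5 ← R5 − R1: [0, 4, 4, 3, 1]
R6 ← R6 + R1: [0, -4, -6, -6, 4]
R3 ← R3 − R2: [0, 0, -1, -3/2, 5/2]
R4 ← R4 − (2)·R2: [0, 0, -6, -9, 15]
R5 ← R5 + (2)·R2: [0, 0, 4, 6, -10]
R6 ← R6 − (2)·R2: [0, 0, -6, -9, 15]
R4 ← R4 − (6)·R3: [0, 0, 0, 0, 0]
R5 ← R5 + (4)·R3: [0, 0, 0, 0, 0]
R6 ← R6 − (6)·R3: [0, 0, 0, 0, 0]
Echelon form has 3 nonzero rows, so rank(T) = 3.
The column space has dimension equal to the rank: 3.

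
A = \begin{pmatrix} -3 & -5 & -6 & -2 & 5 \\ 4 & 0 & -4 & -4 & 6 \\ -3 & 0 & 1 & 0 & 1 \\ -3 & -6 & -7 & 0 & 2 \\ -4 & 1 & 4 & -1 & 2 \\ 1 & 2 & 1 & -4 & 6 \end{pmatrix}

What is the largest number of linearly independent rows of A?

4

Row reduce to echelon form.
R2 ← R2 + (4/3)·R1: [0, -20/3, -12, -20/3, 38/3]
R3 ← R3 − R1: [0, 5, 7, 2, -4]
R4 ← R4 − R1: [0, -1, -1, 2, -3]
R5 ← R5 − (4/3)·R1: [0, 23/3, 12, 5/3, -14/3]
R6 ← R6 + (1/3)·R1: [0, 1/3, -1, -14/3, 23/3]
R3 ← R3 + (3/4)·R2: [0, 0, -2, -3, 11/2]
R4 ← R4 − (3/20)·R2: [0, 0, 4/5, 3, -49/10]
R5 ← R5 + (23/20)·R2: [0, 0, -9/5, -6, 99/10]
R6 ← R6 + (1/20)·R2: [0, 0, -8/5, -5, 83/10]
R4 ← R4 + (2/5)·R3: [0, 0, 0, 9/5, -27/10]
R5 ← R5 − (9/10)·R3: [0, 0, 0, -33/10, 99/20]
R6 ← R6 − (4/5)·R3: [0, 0, 0, -13/5, 39/10]
R5 ← R5 + (11/6)·R4: [0, 0, 0, 0, 0]
R6 ← R6 + (13/9)·R4: [0, 0, 0, 0, 0]
Echelon form has 4 nonzero rows, so rank(A) = 4.
The rank gives the maximum number of linearly independent rows: 4.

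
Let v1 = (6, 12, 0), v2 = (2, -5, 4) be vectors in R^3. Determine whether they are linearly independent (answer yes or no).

Form the matrix with these vectors as rows and row reduce.
R2 ← R2 − (1/3)·R1: [0, -9, 4]
2 nonzero rows, so the 2 vectors span a space of dimension 2.
Since 2 = 2, the vectors are linearly independent.

yes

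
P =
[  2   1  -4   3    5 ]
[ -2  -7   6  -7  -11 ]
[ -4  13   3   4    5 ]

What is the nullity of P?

3

Row reduce to echelon form.
R2 ← R2 + R1: [0, -6, 2, -4, -6]
R3 ← R3 + (2)·R1: [0, 15, -5, 10, 15]
R3 ← R3 + (5/2)·R2: [0, 0, 0, 0, 0]
2 nonzero rows, so rank(P) = 2.
P has 5 columns; by rank–nullity, nullity = 5 − 2 = 3.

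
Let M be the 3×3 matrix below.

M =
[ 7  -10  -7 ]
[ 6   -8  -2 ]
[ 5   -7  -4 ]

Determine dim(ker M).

1

Row reduce to echelon form.
R2 ← R2 − (6/7)·R1: [0, 4/7, 4]
R3 ← R3 − (5/7)·R1: [0, 1/7, 1]
R3 ← R3 − (1/4)·R2: [0, 0, 0]
2 nonzero rows, so rank(M) = 2.
M has 3 columns; by rank–nullity, nullity = 3 − 2 = 1.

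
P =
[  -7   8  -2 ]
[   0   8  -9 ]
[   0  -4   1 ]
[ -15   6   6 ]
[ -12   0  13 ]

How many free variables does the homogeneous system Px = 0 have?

Row reduce to echelon form.
R4 ← R4 − (15/7)·R1: [0, -78/7, 72/7]
R5 ← R5 − (12/7)·R1: [0, -96/7, 115/7]
R3 ← R3 + (1/2)·R2: [0, 0, -7/2]
R4 ← R4 + (39/28)·R2: [0, 0, -9/4]
R5 ← R5 + (12/7)·R2: [0, 0, 1]
R4 ← R4 − (9/14)·R3: [0, 0, 0]
R5 ← R5 + (2/7)·R3: [0, 0, 0]
3 nonzero rows, so rank(P) = 3.
P has 3 columns; by rank–nullity, nullity = 3 − 3 = 0.

0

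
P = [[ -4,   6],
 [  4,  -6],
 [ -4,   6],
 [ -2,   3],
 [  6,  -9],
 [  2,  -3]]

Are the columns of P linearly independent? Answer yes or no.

no

Row reduce P to echelon form.
R2 ← R2 + R1: [0, 0]
R3 ← R3 − R1: [0, 0]
R4 ← R4 − (1/2)·R1: [0, 0]
R5 ← R5 + (3/2)·R1: [0, 0]
R6 ← R6 + (1/2)·R1: [0, 0]
1 pivot among 2 columns.
Only 1 < 2 pivot columns, so the columns are linearly dependent.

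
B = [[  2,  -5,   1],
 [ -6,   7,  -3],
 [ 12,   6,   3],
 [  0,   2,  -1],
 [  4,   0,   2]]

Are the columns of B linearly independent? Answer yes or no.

Row reduce B to echelon form.
R2 ← R2 + (3)·R1: [0, -8, 0]
R3 ← R3 − (6)·R1: [0, 36, -3]
R5 ← R5 − (2)·R1: [0, 10, 0]
R3 ← R3 + (9/2)·R2: [0, 0, -3]
R4 ← R4 + (1/4)·R2: [0, 0, -1]
R5 ← R5 + (5/4)·R2: [0, 0, 0]
R4 ← R4 − (1/3)·R3: [0, 0, 0]
3 pivots among 3 columns.
Every column is a pivot column, so the columns are linearly independent.

yes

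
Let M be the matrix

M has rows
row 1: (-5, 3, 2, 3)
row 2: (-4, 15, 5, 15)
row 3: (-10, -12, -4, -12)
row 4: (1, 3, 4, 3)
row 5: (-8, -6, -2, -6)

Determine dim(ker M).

1

Row reduce to echelon form.
R2 ← R2 − (4/5)·R1: [0, 63/5, 17/5, 63/5]
R3 ← R3 − (2)·R1: [0, -18, -8, -18]
R4 ← R4 + (1/5)·R1: [0, 18/5, 22/5, 18/5]
R5 ← R5 − (8/5)·R1: [0, -54/5, -26/5, -54/5]
R3 ← R3 + (10/7)·R2: [0, 0, -22/7, 0]
R4 ← R4 − (2/7)·R2: [0, 0, 24/7, 0]
R5 ← R5 + (6/7)·R2: [0, 0, -16/7, 0]
R4 ← R4 + (12/11)·R3: [0, 0, 0, 0]
R5 ← R5 − (8/11)·R3: [0, 0, 0, 0]
3 nonzero rows, so rank(M) = 3.
M has 4 columns; by rank–nullity, nullity = 4 − 3 = 1.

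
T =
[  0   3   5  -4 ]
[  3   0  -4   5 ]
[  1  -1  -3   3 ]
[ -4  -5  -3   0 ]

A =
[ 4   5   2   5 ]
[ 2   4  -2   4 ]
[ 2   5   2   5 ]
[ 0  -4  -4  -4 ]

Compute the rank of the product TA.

2

First compute TA:
[[ 16,  53,  20,  53],
 [  4, -25, -22, -25],
 [ -4, -26, -14, -26],
 [-32, -55,  -4, -55]]
Now row reduce the product.
R2 ← R2 − (1/4)·R1: [0, -153/4, -27, -153/4]
R3 ← R3 + (1/4)·R1: [0, -51/4, -9, -51/4]
R4 ← R4 + (2)·R1: [0, 51, 36, 51]
R3 ← R3 − (1/3)·R2: [0, 0, 0, 0]
R4 ← R4 + (4/3)·R2: [0, 0, 0, 0]
2 nonzero rows, so rank(TA) = 2.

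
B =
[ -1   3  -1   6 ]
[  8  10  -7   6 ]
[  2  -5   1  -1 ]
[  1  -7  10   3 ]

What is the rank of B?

4

Row reduce to echelon form.
R2 ← R2 + (8)·R1: [0, 34, -15, 54]
R3 ← R3 + (2)·R1: [0, 1, -1, 11]
R4 ← R4 + R1: [0, -4, 9, 9]
R3 ← R3 − (1/34)·R2: [0, 0, -19/34, 160/17]
R4 ← R4 + (2/17)·R2: [0, 0, 123/17, 261/17]
R4 ← R4 + (246/19)·R3: [0, 0, 0, 2607/19]
Echelon form has 4 nonzero rows, so rank(B) = 4.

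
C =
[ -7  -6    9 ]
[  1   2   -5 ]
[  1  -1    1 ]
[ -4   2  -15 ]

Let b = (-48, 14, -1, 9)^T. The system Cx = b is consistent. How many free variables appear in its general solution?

0

Row reduce the augmented matrix [C | b].
R2 ← R2 + (1/7)·R1: [0, 8/7, -26/7, 50/7]
R3 ← R3 + (1/7)·R1: [0, -13/7, 16/7, -55/7]
R4 ← R4 − (4/7)·R1: [0, 38/7, -141/7, 255/7]
R3 ← R3 + (13/8)·R2: [0, 0, -15/4, 15/4]
R4 ← R4 − (19/4)·R2: [0, 0, -5/2, 5/2]
R4 ← R4 − (2/3)·R3: [0, 0, 0, 0]
The echelon form has 3 nonzero rows, and every pivot lies in the first 3 columns, so rank(C) = rank([C|b]) = 3.
The system is consistent.
Free variables = (unknowns) − (rank) = 3 − 3 = 0.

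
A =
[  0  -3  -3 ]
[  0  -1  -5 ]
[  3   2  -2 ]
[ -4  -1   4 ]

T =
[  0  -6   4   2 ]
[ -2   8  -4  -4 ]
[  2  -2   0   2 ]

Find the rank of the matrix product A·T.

First compute AT:
[[  0, -18,  12,   6],
 [ -8,   2,   4,  -6],
 [ -8,   2,   4,  -6],
 [ 10,   8, -12,   4]]
Now row reduce the product.
Swap R1 ↔ R2
R3 ← R3 − R1: [0, 0, 0, 0]
R4 ← R4 + (5/4)·R1: [0, 21/2, -7, -7/2]
R4 ← R4 + (7/12)·R2: [0, 0, 0, 0]
2 nonzero rows, so rank(AT) = 2.

2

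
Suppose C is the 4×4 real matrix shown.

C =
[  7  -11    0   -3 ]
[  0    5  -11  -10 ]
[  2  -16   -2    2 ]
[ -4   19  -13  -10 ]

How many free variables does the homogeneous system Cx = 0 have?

Row reduce to echelon form.
R3 ← R3 − (2/7)·R1: [0, -90/7, -2, 20/7]
R4 ← R4 + (4/7)·R1: [0, 89/7, -13, -82/7]
R3 ← R3 + (18/7)·R2: [0, 0, -212/7, -160/7]
R4 ← R4 − (89/35)·R2: [0, 0, 524/35, 96/7]
R4 ← R4 + (131/265)·R3: [0, 0, 0, 128/53]
4 nonzero rows, so rank(C) = 4.
C has 4 columns; by rank–nullity, nullity = 4 − 4 = 0.

0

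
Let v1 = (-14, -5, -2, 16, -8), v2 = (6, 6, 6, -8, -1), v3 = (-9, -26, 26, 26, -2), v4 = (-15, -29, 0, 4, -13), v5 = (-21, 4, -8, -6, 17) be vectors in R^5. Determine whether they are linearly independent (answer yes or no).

yes

Form the matrix with these vectors as rows and row reduce.
R2 ← R2 + (3/7)·R1: [0, 27/7, 36/7, -8/7, -31/7]
R3 ← R3 − (9/14)·R1: [0, -319/14, 191/7, 110/7, 22/7]
R4 ← R4 − (15/14)·R1: [0, -331/14, 15/7, -92/7, -31/7]
R5 ← R5 − (3/2)·R1: [0, 23/2, -5, -30, 29]
R3 ← R3 + (319/54)·R2: [0, 0, 173/3, 242/27, -1243/54]
R4 ← R4 + (331/54)·R2: [0, 0, 101/3, -544/27, -1705/54]
R5 ← R5 − (161/54)·R2: [0, 0, -61/3, -718/27, 2279/54]
R4 ← R4 − (101/173)·R3: [0, 0, 0, -39518/1557, -28237/1557]
R5 ← R5 + (61/173)·R3: [0, 0, 0, -36484/1557, 53074/1557]
R5 ← R5 − (18242/19759)·R4: [0, 0, 0, 0, 1004360/19759]
5 nonzero rows, so the 5 vectors span a space of dimension 5.
Since 5 = 5, the vectors are linearly independent.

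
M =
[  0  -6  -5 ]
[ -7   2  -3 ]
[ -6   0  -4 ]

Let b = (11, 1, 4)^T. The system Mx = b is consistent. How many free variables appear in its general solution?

1

Row reduce the augmented matrix [M | b].
Swap R1 ↔ R2
R3 ← R3 − (6/7)·R1: [0, -12/7, -10/7, 22/7]
R3 ← R3 − (2/7)·R2: [0, 0, 0, 0]
The echelon form has 2 nonzero rows, and every pivot lies in the first 3 columns, so rank(M) = rank([M|b]) = 2.
The system is consistent.
Free variables = (unknowns) − (rank) = 3 − 2 = 1.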